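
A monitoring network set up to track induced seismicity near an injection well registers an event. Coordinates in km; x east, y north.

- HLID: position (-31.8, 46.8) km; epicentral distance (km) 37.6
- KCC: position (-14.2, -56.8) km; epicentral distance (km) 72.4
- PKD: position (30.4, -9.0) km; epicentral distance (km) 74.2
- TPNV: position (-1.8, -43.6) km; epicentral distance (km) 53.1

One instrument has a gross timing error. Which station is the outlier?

TPNV

Solve using three stations at a time. Using HLID, KCC, PKD (subtract circle equations pairwise → linear system) gives (x, y) ≈ (-41.2, 10.4).
Distances from that point to each station vs reported:
  HLID: calculated 37.6 vs reported 37.6 → residual 0.0 km
  KCC: calculated 72.4 vs reported 72.4 → residual 0.0 km
  PKD: calculated 74.2 vs reported 74.2 → residual 0.0 km
  TPNV: calculated 66.8 vs reported 53.1 → residual 13.7 km
HLID, KCC, PKD are mutually consistent (residuals ≈ 0); TPNV is off by 13.7 km.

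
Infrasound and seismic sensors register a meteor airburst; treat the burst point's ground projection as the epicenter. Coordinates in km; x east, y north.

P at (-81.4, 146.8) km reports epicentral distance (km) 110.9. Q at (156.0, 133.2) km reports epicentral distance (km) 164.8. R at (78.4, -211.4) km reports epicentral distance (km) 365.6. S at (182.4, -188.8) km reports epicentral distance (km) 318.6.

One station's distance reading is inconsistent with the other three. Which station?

R

Solve using three stations at a time. Using P, Q, S (subtract circle equations pairwise → linear system) gives (x, y) ≈ (2.2, 74.0).
Distances from that point to each station vs reported:
  P: calculated 110.9 vs reported 110.9 → residual 0.0 km
  Q: calculated 164.8 vs reported 164.8 → residual 0.0 km
  R: calculated 295.3 vs reported 365.6 → residual 70.3 km
  S: calculated 318.6 vs reported 318.6 → residual 0.0 km
P, Q, S are mutually consistent (residuals ≈ 0); R is off by 70.3 km.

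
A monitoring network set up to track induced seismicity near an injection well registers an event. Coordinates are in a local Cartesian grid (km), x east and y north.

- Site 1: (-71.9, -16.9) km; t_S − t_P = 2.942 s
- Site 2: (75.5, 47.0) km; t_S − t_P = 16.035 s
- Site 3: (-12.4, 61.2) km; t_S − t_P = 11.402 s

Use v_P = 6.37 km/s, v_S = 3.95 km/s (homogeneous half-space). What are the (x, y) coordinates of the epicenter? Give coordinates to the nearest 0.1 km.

x ≈ -62.8 km, y ≈ -46.1 km

Distance from S−P lag: d = Δt · v_P v_S / (v_P − v_S) = Δt · (6.37·3.95)/(6.37−3.95) ≈ 10.3973·Δt.
So d_Site 1 = 30.59, d_Site 2 = 166.72, d_Site 3 = 118.55 km.
Circle about each station: (x + 71.9)² + (y + 16.9)² = 30.59²; (x − 75.5)² + (y − 47.0)² = 166.72²; (x + 12.4)² + (y − 61.2)² = 118.55².
Subtracting pairs of circle equations eliminates x²+y² and gives linear equations (the radical axes):
294.8 x + 127.8 y = -24405.78
119.0 x + 156.2 y = -14674.37
Solving the 2×2 system: x ≈ -62.8, y ≈ -46.1 km.
Check against Site 1 (with the unrounded x, y): √((x + 71.9)²+(y + 16.9)²) = 30.58 ≈ 30.59 km. ✓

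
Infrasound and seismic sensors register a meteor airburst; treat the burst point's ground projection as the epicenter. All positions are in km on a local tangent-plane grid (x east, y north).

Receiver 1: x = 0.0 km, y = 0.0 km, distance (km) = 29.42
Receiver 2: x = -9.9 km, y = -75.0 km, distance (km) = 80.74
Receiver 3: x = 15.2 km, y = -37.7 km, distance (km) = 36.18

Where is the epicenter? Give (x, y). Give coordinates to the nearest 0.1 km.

Circle about each station: x² + y² = 29.42²; (x + 9.9)² + (y + 75.0)² = 80.74²; (x − 15.2)² + (y + 37.7)² = 36.18².
Subtracting pairs of circle equations eliminates x²+y² and gives linear equations (the radical axes):
-19.8 x − 150.0 y = 69.60
30.4 x − 75.4 y = 1208.87
Solving the 2×2 system: x ≈ 29.1, y ≈ -4.3 km.
Check against Receiver 1 (with the unrounded x, y): √(x²+y²) = 29.41 ≈ 29.42 km. ✓

x ≈ 29.1 km, y ≈ -4.3 km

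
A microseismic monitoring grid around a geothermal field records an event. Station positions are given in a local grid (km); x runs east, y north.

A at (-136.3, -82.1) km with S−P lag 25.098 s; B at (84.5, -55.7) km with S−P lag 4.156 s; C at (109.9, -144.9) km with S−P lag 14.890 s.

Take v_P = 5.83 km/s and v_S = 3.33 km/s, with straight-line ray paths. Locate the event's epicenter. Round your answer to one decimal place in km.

54.7 km east, -43.3 km north

Distance from S−P lag: d = Δt · v_P v_S / (v_P − v_S) = Δt · (5.83·3.33)/(5.83−3.33) ≈ 7.7656·Δt.
So d_A = 194.90, d_B = 32.27, d_C = 115.63 km.
Circle about each station: (x + 136.3)² + (y + 82.1)² = 194.90²; (x − 84.5)² + (y + 55.7)² = 32.27²; (x − 109.9)² + (y + 144.9)² = 115.63².
Subtracting the A equation from the B and C equations removes the quadratic terms:
441.6 x + 52.8 y = 21869.30
492.4 x − 125.6 y = 32371.63
Solving the 2×2 system: x ≈ 54.7, y ≈ -43.3 km.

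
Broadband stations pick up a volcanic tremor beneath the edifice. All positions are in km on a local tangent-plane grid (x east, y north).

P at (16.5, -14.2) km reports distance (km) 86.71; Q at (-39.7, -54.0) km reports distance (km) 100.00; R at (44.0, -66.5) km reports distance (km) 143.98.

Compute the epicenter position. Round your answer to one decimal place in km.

x ≈ -46.1 km, y ≈ 45.8 km

Circle about each station: (x − 16.5)² + (y + 14.2)² = 86.71²; (x + 39.7)² + (y + 54.0)² = 100.00²; (x − 44.0)² + (y + 66.5)² = 143.98².
Subtracting the P equation from the Q and R equations removes the quadratic terms:
-112.4 x − 79.6 y = 1536.82
55.0 x − 104.6 y = -7327.26
Solving the 2×2 system: x ≈ -46.1, y ≈ 45.8 km.
Check against P (with the unrounded x, y): √((x − 16.5)²+(y + 14.2)²) = 86.72 ≈ 86.71 km. ✓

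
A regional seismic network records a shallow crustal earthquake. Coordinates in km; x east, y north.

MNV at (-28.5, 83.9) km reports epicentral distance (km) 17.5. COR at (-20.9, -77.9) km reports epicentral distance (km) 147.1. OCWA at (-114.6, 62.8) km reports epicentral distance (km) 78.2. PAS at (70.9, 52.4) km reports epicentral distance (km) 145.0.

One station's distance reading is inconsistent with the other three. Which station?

PAS

Solve using three stations at a time. Using MNV, COR, OCWA (subtract circle equations pairwise → linear system) gives (x, y) ≈ (-36.6, 68.4).
Distances from that point to each station vs reported:
  MNV: calculated 17.5 vs reported 17.5 → residual 0.0 km
  COR: calculated 147.1 vs reported 147.1 → residual 0.0 km
  OCWA: calculated 78.2 vs reported 78.2 → residual 0.0 km
  PAS: calculated 108.7 vs reported 145.0 → residual 36.3 km
MNV, COR, OCWA are mutually consistent (residuals ≈ 0); PAS is off by 36.3 km.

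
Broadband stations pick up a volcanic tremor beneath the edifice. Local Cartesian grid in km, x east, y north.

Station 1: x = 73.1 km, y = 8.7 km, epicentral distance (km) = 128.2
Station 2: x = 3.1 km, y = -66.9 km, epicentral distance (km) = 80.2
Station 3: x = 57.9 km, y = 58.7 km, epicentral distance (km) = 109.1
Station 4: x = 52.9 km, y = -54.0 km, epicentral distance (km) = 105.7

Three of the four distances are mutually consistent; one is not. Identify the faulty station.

Solve using three stations at a time. Using Station 2, Station 3, Station 4 (subtract circle equations pairwise → linear system) gives (x, y) ≈ (-36.1, 3.2).
Distances from that point to each station vs reported:
  Station 1: calculated 109.3 vs reported 128.2 → residual 18.9 km
  Station 2: calculated 80.3 vs reported 80.2 → residual 0.1 km
  Station 3: calculated 109.2 vs reported 109.1 → residual 0.1 km
  Station 4: calculated 105.8 vs reported 105.7 → residual 0.1 km
Station 2, Station 3, Station 4 are mutually consistent (residuals ≈ 0); Station 1 is off by 18.9 km.

Station 1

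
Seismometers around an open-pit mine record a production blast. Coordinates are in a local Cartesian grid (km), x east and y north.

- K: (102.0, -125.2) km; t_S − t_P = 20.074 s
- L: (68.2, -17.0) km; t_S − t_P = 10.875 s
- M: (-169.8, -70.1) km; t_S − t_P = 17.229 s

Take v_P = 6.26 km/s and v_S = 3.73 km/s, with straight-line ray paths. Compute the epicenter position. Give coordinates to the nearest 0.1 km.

x ≈ -29.7 km, y ≈ 5.1 km

Distance from S−P lag: d = Δt · v_P v_S / (v_P − v_S) = Δt · (6.26·3.73)/(6.26−3.73) ≈ 9.2292·Δt.
So d_K = 185.27, d_L = 100.37, d_M = 159.01 km.
Circle about each station: (x − 102.0)² + (y + 125.2)² = 185.27²; (x − 68.2)² + (y + 17.0)² = 100.37²; (x + 169.8)² + (y + 70.1)² = 159.01².
Subtracting the K equation from the L and M equations removes the quadratic terms:
-67.6 x + 216.4 y = 3112.04
-543.6 x + 110.2 y = 16707.80
Solving the 2×2 system: x ≈ -29.7, y ≈ 5.1 km.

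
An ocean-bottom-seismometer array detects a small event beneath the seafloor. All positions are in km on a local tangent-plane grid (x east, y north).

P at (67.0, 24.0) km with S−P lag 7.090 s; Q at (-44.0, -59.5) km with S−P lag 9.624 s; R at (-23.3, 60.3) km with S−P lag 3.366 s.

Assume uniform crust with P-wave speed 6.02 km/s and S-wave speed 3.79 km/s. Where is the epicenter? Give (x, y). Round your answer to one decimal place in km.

(-5.2, 31.0)

Distance from S−P lag: d = Δt · v_P v_S / (v_P − v_S) = Δt · (6.02·3.79)/(6.02−3.79) ≈ 10.2313·Δt.
So d_P = 72.54, d_Q = 98.47, d_R = 34.44 km.
Circle about each station: (x − 67.0)² + (y − 24.0)² = 72.54²; (x + 44.0)² + (y + 59.5)² = 98.47²; (x + 23.3)² + (y − 60.3)² = 34.44².
Subtracting pairs of circle equations eliminates x²+y² and gives linear equations (the radical axes):
-222.0 x − 167.0 y = -4023.04
-180.6 x + 72.6 y = 3189.92
Solving the 2×2 system: x ≈ -5.2, y ≈ 31.0 km.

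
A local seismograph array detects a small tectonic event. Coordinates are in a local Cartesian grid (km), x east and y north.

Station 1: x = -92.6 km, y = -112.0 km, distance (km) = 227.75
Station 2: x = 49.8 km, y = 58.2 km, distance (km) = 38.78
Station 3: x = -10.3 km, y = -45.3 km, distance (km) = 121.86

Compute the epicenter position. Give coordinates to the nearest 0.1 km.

Circle about each station: (x + 92.6)² + (y + 112.0)² = 227.75²; (x − 49.8)² + (y − 58.2)² = 38.78²; (x + 10.3)² + (y + 45.3)² = 121.86².
Subtracting the Station 1 equation from the Station 2 and Station 3 equations removes the quadratic terms:
284.8 x + 340.4 y = 35114.69
164.6 x + 133.4 y = 18059.62
Solving the 2×2 system: x ≈ 81.1, y ≈ 35.3 km.

(81.1, 35.3)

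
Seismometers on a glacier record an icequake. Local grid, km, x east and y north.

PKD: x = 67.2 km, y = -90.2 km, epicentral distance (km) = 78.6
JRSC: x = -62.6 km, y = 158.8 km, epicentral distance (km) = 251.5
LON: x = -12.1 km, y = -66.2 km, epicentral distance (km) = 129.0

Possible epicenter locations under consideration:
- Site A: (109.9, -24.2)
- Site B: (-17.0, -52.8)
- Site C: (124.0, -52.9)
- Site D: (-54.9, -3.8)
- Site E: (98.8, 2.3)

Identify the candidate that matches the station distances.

For each candidate, compare |candidate − station| to the reported distance:
Site A: residuals PKD 0.0, JRSC 0.0, LON 0.0 → max 0.0 km
Site B: residuals PKD 13.5, JRSC 35.0, LON 114.7 → max 114.7 km
Site C: residuals PKD 10.6, JRSC 30.7, LON 7.7 → max 30.7 km
Site D: residuals PKD 71.0, JRSC 88.7, LON 53.3 → max 88.7 km
Site E: residuals PKD 19.1, JRSC 26.7, LON 1.3 → max 26.7 km
Only Site A has all residuals ≈ 0.

Site A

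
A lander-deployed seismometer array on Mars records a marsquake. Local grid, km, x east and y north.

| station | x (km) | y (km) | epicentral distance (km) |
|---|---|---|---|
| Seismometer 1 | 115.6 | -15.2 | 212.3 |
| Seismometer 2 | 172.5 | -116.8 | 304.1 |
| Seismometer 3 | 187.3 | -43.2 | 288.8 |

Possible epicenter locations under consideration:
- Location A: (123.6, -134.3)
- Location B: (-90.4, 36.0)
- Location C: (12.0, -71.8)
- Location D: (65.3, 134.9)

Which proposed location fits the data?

Location B

For each candidate, compare |candidate − station| to the reported distance:
Location A: residuals Seismometer 1 92.9, Seismometer 2 252.2, Seismometer 3 177.6 → max 252.2 km
Location B: residuals Seismometer 1 0.0, Seismometer 2 0.0, Seismometer 3 0.0 → max 0.0 km
Location C: residuals Seismometer 1 94.2, Seismometer 2 137.4, Seismometer 3 111.2 → max 137.4 km
Location D: residuals Seismometer 1 54.0, Seismometer 2 30.5, Seismometer 3 72.9 → max 72.9 km
Only Location B has all residuals ≈ 0.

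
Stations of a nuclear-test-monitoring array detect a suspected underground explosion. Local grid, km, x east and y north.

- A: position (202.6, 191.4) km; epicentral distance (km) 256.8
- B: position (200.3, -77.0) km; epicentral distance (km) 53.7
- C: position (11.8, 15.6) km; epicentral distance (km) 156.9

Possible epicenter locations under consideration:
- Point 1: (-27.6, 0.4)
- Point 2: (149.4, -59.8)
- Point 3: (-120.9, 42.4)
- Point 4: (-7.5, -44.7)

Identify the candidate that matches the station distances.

Point 2

For each candidate, compare |candidate − station| to the reported distance:
Point 1: residuals A 42.3, B 187.0, C 114.7 → max 187.0 km
Point 2: residuals A 0.0, B 0.0, C 0.0 → max 0.0 km
Point 3: residuals A 99.4, B 289.0, C 21.5 → max 289.0 km
Point 4: residuals A 59.2, B 156.6, C 93.6 → max 156.6 km
Only Point 2 has all residuals ≈ 0.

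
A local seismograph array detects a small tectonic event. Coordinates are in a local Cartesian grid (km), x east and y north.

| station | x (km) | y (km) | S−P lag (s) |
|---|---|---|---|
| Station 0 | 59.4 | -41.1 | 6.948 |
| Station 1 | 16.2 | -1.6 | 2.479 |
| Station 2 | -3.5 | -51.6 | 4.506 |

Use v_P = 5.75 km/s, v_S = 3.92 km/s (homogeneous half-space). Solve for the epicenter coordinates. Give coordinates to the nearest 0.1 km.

Distance from S−P lag: d = Δt · v_P v_S / (v_P − v_S) = Δt · (5.75·3.92)/(5.75−3.92) ≈ 12.3169·Δt.
So d_Station 0 = 85.58, d_Station 1 = 30.53, d_Station 2 = 55.50 km.
Circle about each station: (x − 59.4)² + (y + 41.1)² = 85.58²; (x − 16.2)² + (y + 1.6)² = 30.53²; (x + 3.5)² + (y + 51.6)² = 55.50².
Subtracting pairs of circle equations eliminates x²+y² and gives linear equations (the radical axes):
-86.4 x + 79.0 y = 1439.29
-125.8 x − 21.0 y = 1700.93
Solving the 2×2 system: x ≈ -14.0, y ≈ 2.9 km.

(-14.0, 2.9)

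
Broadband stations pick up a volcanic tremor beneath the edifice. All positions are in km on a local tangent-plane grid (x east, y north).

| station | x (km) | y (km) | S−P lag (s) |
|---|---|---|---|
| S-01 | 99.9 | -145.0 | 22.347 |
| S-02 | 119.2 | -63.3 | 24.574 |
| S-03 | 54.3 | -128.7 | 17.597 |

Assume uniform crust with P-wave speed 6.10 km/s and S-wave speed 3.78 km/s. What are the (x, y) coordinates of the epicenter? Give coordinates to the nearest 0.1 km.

x ≈ -119.9 km, y ≈ -113.1 km

Distance from S−P lag: d = Δt · v_P v_S / (v_P − v_S) = Δt · (6.10·3.78)/(6.10−3.78) ≈ 9.9388·Δt.
So d_S-01 = 222.10, d_S-02 = 244.24, d_S-03 = 174.89 km.
Circle about each station: (x − 99.9)² + (y + 145.0)² = 222.10²; (x − 119.2)² + (y + 63.3)² = 244.24²; (x − 54.3)² + (y + 128.7)² = 174.89².
Subtracting the S-01 equation from the S-02 and S-03 equations removes the quadratic terms:
38.6 x + 163.4 y = -23114.25
-91.2 x + 32.6 y = 7249.07
Solving the 2×2 system: x ≈ -119.9, y ≈ -113.1 km.
Check against S-01 (with the unrounded x, y): √((x − 99.9)²+(y + 145.0)²) = 222.12 ≈ 222.10 km. ✓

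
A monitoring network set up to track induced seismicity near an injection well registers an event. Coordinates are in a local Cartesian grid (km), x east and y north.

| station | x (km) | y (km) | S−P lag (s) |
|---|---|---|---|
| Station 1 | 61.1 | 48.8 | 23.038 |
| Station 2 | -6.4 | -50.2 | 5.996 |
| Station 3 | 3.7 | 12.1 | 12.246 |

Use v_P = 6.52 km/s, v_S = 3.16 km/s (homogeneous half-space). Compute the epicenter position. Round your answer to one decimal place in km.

x ≈ -43.0 km, y ≈ -46.7 km

Distance from S−P lag: d = Δt · v_P v_S / (v_P − v_S) = Δt · (6.52·3.16)/(6.52−3.16) ≈ 6.1319·Δt.
So d_Station 1 = 141.27, d_Station 2 = 36.77, d_Station 3 = 75.09 km.
Circle about each station: (x − 61.1)² + (y − 48.8)² = 141.27²; (x + 6.4)² + (y + 50.2)² = 36.77²; (x − 3.7)² + (y − 12.1)² = 75.09².
Subtracting the Station 1 equation from the Station 2 and Station 3 equations removes the quadratic terms:
-135.0 x − 198.0 y = 15051.53
-114.8 x − 73.4 y = 8364.15
Solving the 2×2 system: x ≈ -43.0, y ≈ -46.7 km.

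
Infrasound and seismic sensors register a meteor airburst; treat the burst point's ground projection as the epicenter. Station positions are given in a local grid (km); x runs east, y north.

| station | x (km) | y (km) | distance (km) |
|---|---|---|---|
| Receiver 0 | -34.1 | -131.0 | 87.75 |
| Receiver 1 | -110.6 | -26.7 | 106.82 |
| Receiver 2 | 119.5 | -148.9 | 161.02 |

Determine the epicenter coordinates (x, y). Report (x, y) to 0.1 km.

-5.9 km east, -47.9 km north

Circle about each station: (x + 34.1)² + (y + 131.0)² = 87.75²; (x + 110.6)² + (y + 26.7)² = 106.82²; (x − 119.5)² + (y + 148.9)² = 161.02².
Subtracting the Receiver 0 equation from the Receiver 1 and Receiver 2 equations removes the quadratic terms:
-153.0 x + 208.6 y = -9089.01
307.2 x − 35.8 y = -99.73
Solving the 2×2 system: x ≈ -5.9, y ≈ -47.9 km.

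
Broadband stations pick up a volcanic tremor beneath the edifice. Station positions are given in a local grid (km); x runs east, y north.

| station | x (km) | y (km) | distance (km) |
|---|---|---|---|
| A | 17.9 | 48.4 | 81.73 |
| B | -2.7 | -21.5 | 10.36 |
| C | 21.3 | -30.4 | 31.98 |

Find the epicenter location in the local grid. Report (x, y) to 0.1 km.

(-10.6, -28.2)

Circle about each station: (x − 17.9)² + (y − 48.4)² = 81.73²; (x + 2.7)² + (y + 21.5)² = 10.36²; (x − 21.3)² + (y + 30.4)² = 31.98².
Subtracting pairs of circle equations eliminates x²+y² and gives linear equations (the radical axes):
-41.2 x − 139.8 y = 4379.03
6.8 x − 157.6 y = 4371.95
Solving the 2×2 system: x ≈ -10.6, y ≈ -28.2 km.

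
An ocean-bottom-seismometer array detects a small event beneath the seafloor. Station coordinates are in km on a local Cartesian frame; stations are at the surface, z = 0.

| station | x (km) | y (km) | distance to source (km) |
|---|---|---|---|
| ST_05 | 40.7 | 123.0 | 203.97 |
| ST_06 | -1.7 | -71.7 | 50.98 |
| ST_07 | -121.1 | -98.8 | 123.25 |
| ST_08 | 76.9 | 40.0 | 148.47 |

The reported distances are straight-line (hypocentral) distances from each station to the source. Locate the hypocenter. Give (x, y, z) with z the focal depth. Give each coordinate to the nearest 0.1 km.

x ≈ -12.7 km, y ≈ -67.5 km, depth ≈ 49.6 km

Each station gives a sphere (x−x_i)² + (y−y_i)² + z² = d_i² (stations at z=0).
Subtracting the ST_05 sphere from ST_06 and ST_07: z² cancels, leaving linear equations in x and y:
-84.8 x − 389.4 y = 27363.09
-323.6 x − 443.6 y = 34054.36
Solving: x ≈ -12.699, y ≈ -67.504 km (keep extra digits for the depth step; rounded: -12.7, -67.5).
Then from the ST_05 sphere: z² = 203.97² − (x − 40.7)² − (y − 123.0)² with x = -12.699, y = -67.504, so z ≈ 49.604 ≈ 49.6 km.
Check against ST_08 (with the unrounded solution): distance 148.48 ≈ 148.47 km. ✓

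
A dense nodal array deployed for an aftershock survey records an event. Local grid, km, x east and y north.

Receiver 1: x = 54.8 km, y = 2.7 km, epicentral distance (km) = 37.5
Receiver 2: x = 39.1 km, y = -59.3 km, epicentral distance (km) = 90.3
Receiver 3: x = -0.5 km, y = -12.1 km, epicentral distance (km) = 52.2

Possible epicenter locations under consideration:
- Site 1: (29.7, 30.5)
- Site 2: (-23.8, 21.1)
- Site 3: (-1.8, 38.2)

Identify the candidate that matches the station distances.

Site 1

For each candidate, compare |candidate − station| to the reported distance:
Site 1: residuals Receiver 1 0.0, Receiver 2 0.0, Receiver 3 0.0 → max 0.0 km
Site 2: residuals Receiver 1 43.2, Receiver 2 11.8, Receiver 3 11.6 → max 43.2 km
Site 3: residuals Receiver 1 29.3, Receiver 2 15.4, Receiver 3 1.9 → max 29.3 km
Only Site 1 has all residuals ≈ 0.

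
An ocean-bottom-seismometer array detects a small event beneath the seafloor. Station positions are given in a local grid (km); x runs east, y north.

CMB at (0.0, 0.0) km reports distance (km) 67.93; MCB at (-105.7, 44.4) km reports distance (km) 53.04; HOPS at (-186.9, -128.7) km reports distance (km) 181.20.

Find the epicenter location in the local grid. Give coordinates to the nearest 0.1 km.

(-67.5, 7.6)

Circle about each station: x² + y² = 67.93²; (x + 105.7)² + (y − 44.4)² = 53.04²; (x + 186.9)² + (y + 128.7)² = 181.20².
Subtracting the CMB equation from the MCB and HOPS equations removes the quadratic terms:
-211.4 x + 88.8 y = 14945.09
-373.8 x − 257.4 y = 23276.34
Solving the 2×2 system: x ≈ -67.5, y ≈ 7.6 km.
Check against CMB (with the unrounded x, y): √(x²+y²) = 67.93 ≈ 67.93 km. ✓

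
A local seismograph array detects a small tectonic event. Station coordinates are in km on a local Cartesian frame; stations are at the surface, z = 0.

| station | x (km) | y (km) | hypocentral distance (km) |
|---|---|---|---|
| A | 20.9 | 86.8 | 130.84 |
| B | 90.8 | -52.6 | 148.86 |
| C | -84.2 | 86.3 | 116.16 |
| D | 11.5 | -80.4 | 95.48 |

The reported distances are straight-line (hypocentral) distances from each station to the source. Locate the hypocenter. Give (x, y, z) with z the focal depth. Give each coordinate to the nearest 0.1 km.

Each station gives a sphere (x−x_i)² + (y−y_i)² + z² = d_i² (stations at z=0).
Subtracting the A sphere from B and C: z² cancels, leaving linear equations in x and y:
139.8 x − 278.8 y = -1999.84
-210.2 x − 1.0 y = 10192.24
Solving: x ≈ -48.407, y ≈ -17.100 km (keep extra digits for the depth step; rounded: -48.4, -17.1).
Then from the A sphere: z² = 130.84² − (x − 20.9)² − (y − 86.8)² with x = -48.407, y = -17.100, so z ≈ 38.993 ≈ 39.0 km.

x ≈ -48.4 km, y ≈ -17.1 km, depth ≈ 39.0 km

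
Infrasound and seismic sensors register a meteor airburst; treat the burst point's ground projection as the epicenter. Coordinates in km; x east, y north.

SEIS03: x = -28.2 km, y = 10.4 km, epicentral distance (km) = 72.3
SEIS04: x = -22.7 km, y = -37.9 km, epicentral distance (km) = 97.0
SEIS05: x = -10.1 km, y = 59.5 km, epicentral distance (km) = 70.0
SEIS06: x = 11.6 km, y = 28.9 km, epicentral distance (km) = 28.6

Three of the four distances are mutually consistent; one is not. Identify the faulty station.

SEIS05

Solve using three stations at a time. Using SEIS03, SEIS04, SEIS06 (subtract circle equations pairwise → linear system) gives (x, y) ≈ (39.1, 36.9).
Distances from that point to each station vs reported:
  SEIS03: calculated 72.3 vs reported 72.3 → residual 0.0 km
  SEIS04: calculated 97.0 vs reported 97.0 → residual 0.0 km
  SEIS05: calculated 54.1 vs reported 70.0 → residual 15.9 km
  SEIS06: calculated 28.6 vs reported 28.6 → residual 0.0 km
SEIS03, SEIS04, SEIS06 are mutually consistent (residuals ≈ 0); SEIS05 is off by 15.9 km.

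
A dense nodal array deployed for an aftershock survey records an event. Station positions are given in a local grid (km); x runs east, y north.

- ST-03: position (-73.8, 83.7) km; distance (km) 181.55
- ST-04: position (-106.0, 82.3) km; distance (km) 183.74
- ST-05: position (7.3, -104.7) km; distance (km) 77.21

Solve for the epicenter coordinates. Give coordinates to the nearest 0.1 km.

x ≈ -69.6 km, y ≈ -97.8 km

Circle about each station: (x + 73.8)² + (y − 83.7)² = 181.55²; (x + 106.0)² + (y − 82.3)² = 183.74²; (x − 7.3)² + (y + 104.7)² = 77.21².
Subtracting the ST-03 equation from the ST-04 and ST-05 equations removes the quadratic terms:
-64.4 x − 2.8 y = 4757.17
162.2 x − 376.8 y = 25562.27
Solving the 2×2 system: x ≈ -69.6, y ≈ -97.8 km.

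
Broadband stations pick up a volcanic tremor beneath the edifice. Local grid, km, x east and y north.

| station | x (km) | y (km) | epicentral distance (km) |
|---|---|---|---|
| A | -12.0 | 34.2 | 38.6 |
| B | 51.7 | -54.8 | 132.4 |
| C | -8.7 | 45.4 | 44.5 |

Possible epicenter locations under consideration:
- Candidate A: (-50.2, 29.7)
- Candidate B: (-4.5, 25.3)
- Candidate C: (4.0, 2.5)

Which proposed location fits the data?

For each candidate, compare |candidate − station| to the reported distance:
Candidate A: residuals A 0.1, B 0.0, C 0.1 → max 0.1 km
Candidate B: residuals A 27.0, B 34.6, C 24.0 → max 34.6 km
Candidate C: residuals A 3.1, B 57.8, C 0.2 → max 57.8 km
Only Candidate A has all residuals ≈ 0.

Candidate A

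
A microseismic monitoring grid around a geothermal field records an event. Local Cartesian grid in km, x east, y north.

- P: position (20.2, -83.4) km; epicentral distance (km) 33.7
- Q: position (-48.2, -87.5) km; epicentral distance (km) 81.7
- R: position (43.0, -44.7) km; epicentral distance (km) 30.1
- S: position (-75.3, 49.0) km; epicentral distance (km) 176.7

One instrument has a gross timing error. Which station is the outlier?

Q

Solve using three stations at a time. Using P, R, S (subtract circle equations pairwise → linear system) gives (x, y) ≈ (52.3, -73.3).
Distances from that point to each station vs reported:
  P: calculated 33.6 vs reported 33.7 → residual 0.1 km
  Q: calculated 101.5 vs reported 81.7 → residual 19.8 km
  R: calculated 30.0 vs reported 30.1 → residual 0.1 km
  S: calculated 176.7 vs reported 176.7 → residual 0.0 km
P, R, S are mutually consistent (residuals ≈ 0); Q is off by 19.8 km.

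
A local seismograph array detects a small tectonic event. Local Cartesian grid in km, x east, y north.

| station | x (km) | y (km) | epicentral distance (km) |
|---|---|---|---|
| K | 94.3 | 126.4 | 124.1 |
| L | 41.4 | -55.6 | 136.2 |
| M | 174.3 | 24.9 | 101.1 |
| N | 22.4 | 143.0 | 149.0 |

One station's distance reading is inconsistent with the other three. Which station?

L

Solve using three stations at a time. Using K, M, N (subtract circle equations pairwise → linear system) gives (x, y) ≈ (75.4, 3.7).
Distances from that point to each station vs reported:
  K: calculated 124.1 vs reported 124.1 → residual 0.0 km
  L: calculated 68.4 vs reported 136.2 → residual 67.8 km
  M: calculated 101.1 vs reported 101.1 → residual 0.0 km
  N: calculated 149.0 vs reported 149.0 → residual 0.0 km
K, M, N are mutually consistent (residuals ≈ 0); L is off by 67.8 km.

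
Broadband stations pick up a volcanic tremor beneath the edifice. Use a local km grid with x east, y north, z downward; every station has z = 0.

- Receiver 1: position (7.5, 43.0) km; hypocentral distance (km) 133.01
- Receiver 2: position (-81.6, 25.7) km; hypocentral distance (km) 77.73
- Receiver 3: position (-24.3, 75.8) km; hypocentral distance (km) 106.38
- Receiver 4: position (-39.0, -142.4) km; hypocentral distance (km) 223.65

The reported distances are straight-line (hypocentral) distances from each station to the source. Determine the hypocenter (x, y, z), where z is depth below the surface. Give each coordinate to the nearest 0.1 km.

x ≈ -107.5 km, y ≈ 60.5 km, depth ≈ 64.5 km

Each station gives a sphere (x−x_i)² + (y−y_i)² + z² = d_i² (stations at z=0).
Subtracting the Receiver 1 sphere from Receiver 2 and Receiver 3: z² cancels, leaving linear equations in x and y:
-178.2 x − 34.6 y = 17063.51
-63.6 x + 65.6 y = 10805.84
Solving: x ≈ -107.502, y ≈ 60.499 km (keep extra digits for the depth step; rounded: -107.5, 60.5).
Then from the Receiver 1 sphere: z² = 133.01² − (x − 7.5)² − (y − 43.0)² with x = -107.502, y = 60.499, so z ≈ 64.498 ≈ 64.5 km.
Check against Receiver 4 (with the unrounded solution): distance 223.65 ≈ 223.65 km. ✓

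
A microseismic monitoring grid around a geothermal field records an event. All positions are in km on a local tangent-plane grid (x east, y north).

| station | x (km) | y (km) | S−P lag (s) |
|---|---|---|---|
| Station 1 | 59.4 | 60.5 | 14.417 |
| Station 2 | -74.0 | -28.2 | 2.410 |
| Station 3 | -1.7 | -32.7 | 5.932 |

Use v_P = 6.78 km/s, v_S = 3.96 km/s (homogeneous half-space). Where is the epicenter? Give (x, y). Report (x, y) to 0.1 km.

Distance from S−P lag: d = Δt · v_P v_S / (v_P − v_S) = Δt · (6.78·3.96)/(6.78−3.96) ≈ 9.5209·Δt.
So d_Station 1 = 137.26, d_Station 2 = 22.95, d_Station 3 = 56.48 km.
Circle about each station: (x − 59.4)² + (y − 60.5)² = 137.26²; (x + 74.0)² + (y + 28.2)² = 22.95²; (x + 1.7)² + (y + 32.7)² = 56.48².
Subtracting the Station 1 equation from the Station 2 and Station 3 equations removes the quadratic terms:
-266.8 x − 177.4 y = 17396.24
-122.2 x − 186.4 y = 9533.89
Solving the 2×2 system: x ≈ -55.3, y ≈ -14.9 km.

(-55.3, -14.9)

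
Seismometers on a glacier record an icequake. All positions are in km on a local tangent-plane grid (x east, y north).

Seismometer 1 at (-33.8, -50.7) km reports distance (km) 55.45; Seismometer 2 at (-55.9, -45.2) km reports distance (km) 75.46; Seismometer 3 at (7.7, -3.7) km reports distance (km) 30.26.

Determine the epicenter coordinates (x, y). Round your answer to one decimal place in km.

x ≈ 18.4 km, y ≈ -32.0 km

Circle about each station: (x + 33.8)² + (y + 50.7)² = 55.45²; (x + 55.9)² + (y + 45.2)² = 75.46²; (x − 7.7)² + (y + 3.7)² = 30.26².
Subtracting the Seismometer 1 equation from the Seismometer 2 and Seismometer 3 equations removes the quadratic terms:
-44.2 x + 11.0 y = -1164.59
83.0 x + 94.0 y = -1480.92
Solving the 2×2 system: x ≈ 18.4, y ≈ -32.0 km.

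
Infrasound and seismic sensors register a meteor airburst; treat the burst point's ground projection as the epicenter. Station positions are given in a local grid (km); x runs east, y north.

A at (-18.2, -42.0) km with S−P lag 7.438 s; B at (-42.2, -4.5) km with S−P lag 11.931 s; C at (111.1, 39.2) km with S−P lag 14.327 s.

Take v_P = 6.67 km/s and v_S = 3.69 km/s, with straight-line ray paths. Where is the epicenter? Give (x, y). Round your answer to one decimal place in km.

41.5 km east, -56.5 km north

Distance from S−P lag: d = Δt · v_P v_S / (v_P − v_S) = Δt · (6.67·3.69)/(6.67−3.69) ≈ 8.2592·Δt.
So d_A = 61.43, d_B = 98.54, d_C = 118.33 km.
Circle about each station: (x + 18.2)² + (y + 42.0)² = 61.43²; (x + 42.2)² + (y + 4.5)² = 98.54²; (x − 111.1)² + (y − 39.2)² = 118.33².
Subtracting the A equation from the B and C equations removes the quadratic terms:
-48.0 x + 75.0 y = -6230.64
258.6 x + 162.4 y = 1556.27
Solving the 2×2 system: x ≈ 41.5, y ≈ -56.5 km.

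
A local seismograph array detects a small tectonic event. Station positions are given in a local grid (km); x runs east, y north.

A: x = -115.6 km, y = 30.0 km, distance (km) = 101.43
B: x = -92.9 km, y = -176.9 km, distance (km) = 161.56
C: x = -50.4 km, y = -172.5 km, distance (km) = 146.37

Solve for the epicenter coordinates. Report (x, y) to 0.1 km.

Circle about each station: (x + 115.6)² + (y − 30.0)² = 101.43²; (x + 92.9)² + (y + 176.9)² = 161.56²; (x + 50.4)² + (y + 172.5)² = 146.37².
Subtracting pairs of circle equations eliminates x²+y² and gives linear equations (the radical axes):
45.4 x − 413.8 y = 9847.07
130.4 x − 405.0 y = 6896.92
Solving the 2×2 system: x ≈ -31.9, y ≈ -27.3 km.

-31.9 km east, -27.3 km north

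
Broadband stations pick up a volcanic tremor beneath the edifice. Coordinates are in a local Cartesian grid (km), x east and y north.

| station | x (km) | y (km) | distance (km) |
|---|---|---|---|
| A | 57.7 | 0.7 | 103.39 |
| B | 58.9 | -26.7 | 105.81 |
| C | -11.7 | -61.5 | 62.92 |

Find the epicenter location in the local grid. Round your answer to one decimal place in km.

(-45.3, -8.3)

Circle about each station: (x − 57.7)² + (y − 0.7)² = 103.39²; (x − 58.9)² + (y + 26.7)² = 105.81²; (x + 11.7)² + (y + 61.5)² = 62.92².
Subtracting the A equation from the B and C equations removes the quadratic terms:
2.4 x − 54.8 y = 346.06
-138.8 x − 124.4 y = 7319.93
Solving the 2×2 system: x ≈ -45.3, y ≈ -8.3 km.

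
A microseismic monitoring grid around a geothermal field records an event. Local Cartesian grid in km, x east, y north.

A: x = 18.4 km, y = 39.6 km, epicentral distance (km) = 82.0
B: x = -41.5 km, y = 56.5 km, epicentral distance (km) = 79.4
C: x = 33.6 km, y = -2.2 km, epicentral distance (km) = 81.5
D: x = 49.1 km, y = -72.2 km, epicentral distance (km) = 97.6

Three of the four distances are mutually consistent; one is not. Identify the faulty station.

Solve using three stations at a time. Using A, B, D (subtract circle equations pairwise → linear system) gives (x, y) ≈ (-35.0, -22.6).
Distances from that point to each station vs reported:
  A: calculated 82.0 vs reported 82.0 → residual 0.0 km
  B: calculated 79.4 vs reported 79.4 → residual 0.0 km
  C: calculated 71.6 vs reported 81.5 → residual 9.9 km
  D: calculated 97.6 vs reported 97.6 → residual 0.0 km
A, B, D are mutually consistent (residuals ≈ 0); C is off by 9.9 km.

C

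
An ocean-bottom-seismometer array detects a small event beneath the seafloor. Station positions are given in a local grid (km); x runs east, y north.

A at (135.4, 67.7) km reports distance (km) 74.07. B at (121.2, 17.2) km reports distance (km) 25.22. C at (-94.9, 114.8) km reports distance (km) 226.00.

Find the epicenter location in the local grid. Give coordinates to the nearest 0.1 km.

Circle about each station: (x − 135.4)² + (y − 67.7)² = 74.07²; (x − 121.2)² + (y − 17.2)² = 25.22²; (x + 94.9)² + (y − 114.8)² = 226.00².
Subtracting the A equation from the B and C equations removes the quadratic terms:
-28.4 x − 101.0 y = -3080.85
-460.6 x + 94.2 y = -46321.04
Solving the 2×2 system: x ≈ 101.0, y ≈ 2.1 km.

x ≈ 101.0 km, y ≈ 2.1 km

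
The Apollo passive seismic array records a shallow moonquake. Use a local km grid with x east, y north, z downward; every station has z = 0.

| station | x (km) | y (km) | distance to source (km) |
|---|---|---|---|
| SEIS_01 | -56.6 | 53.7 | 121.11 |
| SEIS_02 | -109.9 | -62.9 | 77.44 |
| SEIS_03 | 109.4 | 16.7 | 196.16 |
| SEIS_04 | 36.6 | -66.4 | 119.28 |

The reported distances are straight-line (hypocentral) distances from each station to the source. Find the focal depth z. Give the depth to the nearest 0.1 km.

Each station gives a sphere (x−x_i)² + (y−y_i)² + z² = d_i² (stations at z=0).
Subtracting the SEIS_01 sphere from SEIS_02 and SEIS_03: z² cancels, leaving linear equations in x and y:
-106.6 x − 233.2 y = 18617.85
332.0 x − 74.0 y = -17651.11
Solving: x ≈ -64.399, y ≈ -50.398 km (keep extra digits for the depth step; rounded: -64.4, -50.4).
Then from the SEIS_01 sphere: z² = 121.11² − (x + 56.6)² − (y − 53.7)² with x = -64.399, y = -50.398, so z ≈ 61.404 ≈ 61.4 km.

61.4 km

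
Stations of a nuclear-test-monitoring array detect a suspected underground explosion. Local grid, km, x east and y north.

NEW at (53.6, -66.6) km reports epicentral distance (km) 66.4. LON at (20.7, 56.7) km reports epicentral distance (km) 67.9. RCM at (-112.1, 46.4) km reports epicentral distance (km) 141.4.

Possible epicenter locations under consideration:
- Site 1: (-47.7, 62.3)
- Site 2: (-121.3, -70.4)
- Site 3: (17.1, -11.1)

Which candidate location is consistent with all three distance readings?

Site 3

For each candidate, compare |candidate − station| to the reported distance:
Site 1: residuals NEW 97.5, LON 0.7, RCM 75.1 → max 97.5 km
Site 2: residuals NEW 108.5, LON 122.7, RCM 24.2 → max 122.7 km
Site 3: residuals NEW 0.0, LON 0.0, RCM 0.0 → max 0.0 km
Only Site 3 has all residuals ≈ 0.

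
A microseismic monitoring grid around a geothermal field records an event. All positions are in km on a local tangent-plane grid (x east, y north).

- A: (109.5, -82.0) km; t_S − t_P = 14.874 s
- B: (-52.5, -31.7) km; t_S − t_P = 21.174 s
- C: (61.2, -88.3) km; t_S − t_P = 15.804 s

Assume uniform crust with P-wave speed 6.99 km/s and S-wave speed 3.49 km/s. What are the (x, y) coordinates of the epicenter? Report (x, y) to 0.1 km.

(86.1, 19.0)

Distance from S−P lag: d = Δt · v_P v_S / (v_P − v_S) = Δt · (6.99·3.49)/(6.99−3.49) ≈ 6.9700·Δt.
So d_A = 103.67, d_B = 147.58, d_C = 110.15 km.
Circle about each station: (x − 109.5)² + (y + 82.0)² = 103.67²; (x + 52.5)² + (y + 31.7)² = 147.58²; (x − 61.2)² + (y + 88.3)² = 110.15².
Subtracting the A equation from the B and C equations removes the quadratic terms:
-324.0 x + 100.6 y = -25985.50
-96.6 x − 12.6 y = -8557.47
Solving the 2×2 system: x ≈ 86.1, y ≈ 19.0 km.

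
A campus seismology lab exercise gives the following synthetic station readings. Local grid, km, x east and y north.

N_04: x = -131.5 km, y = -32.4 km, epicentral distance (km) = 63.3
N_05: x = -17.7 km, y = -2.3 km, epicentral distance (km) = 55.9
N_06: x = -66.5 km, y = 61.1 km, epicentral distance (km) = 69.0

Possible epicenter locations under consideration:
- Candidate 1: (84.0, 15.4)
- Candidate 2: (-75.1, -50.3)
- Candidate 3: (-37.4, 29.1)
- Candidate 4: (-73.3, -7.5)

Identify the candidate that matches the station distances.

Candidate 4

For each candidate, compare |candidate − station| to the reported distance:
Candidate 1: residuals N_04 157.4, N_05 47.3, N_06 88.3 → max 157.4 km
Candidate 2: residuals N_04 4.1, N_05 18.9, N_06 42.7 → max 42.7 km
Candidate 3: residuals N_04 49.1, N_05 18.8, N_06 25.7 → max 49.1 km
Candidate 4: residuals N_04 0.0, N_05 0.1, N_06 0.1 → max 0.1 km
Only Candidate 4 has all residuals ≈ 0.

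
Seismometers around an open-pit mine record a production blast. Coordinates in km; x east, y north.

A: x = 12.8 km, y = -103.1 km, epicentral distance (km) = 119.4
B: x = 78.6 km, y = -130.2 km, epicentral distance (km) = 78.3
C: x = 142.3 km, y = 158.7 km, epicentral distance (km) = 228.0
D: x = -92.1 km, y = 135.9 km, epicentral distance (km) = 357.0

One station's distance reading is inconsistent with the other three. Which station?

Solve using three stations at a time. Using A, B, C (subtract circle equations pairwise → linear system) gives (x, y) ≈ (127.2, -68.8).
Distances from that point to each station vs reported:
  A: calculated 119.4 vs reported 119.4 → residual 0.0 km
  B: calculated 78.3 vs reported 78.3 → residual 0.0 km
  C: calculated 228.0 vs reported 228.0 → residual 0.0 km
  D: calculated 300.0 vs reported 357.0 → residual 57.0 km
A, B, C are mutually consistent (residuals ≈ 0); D is off by 57.0 km.

D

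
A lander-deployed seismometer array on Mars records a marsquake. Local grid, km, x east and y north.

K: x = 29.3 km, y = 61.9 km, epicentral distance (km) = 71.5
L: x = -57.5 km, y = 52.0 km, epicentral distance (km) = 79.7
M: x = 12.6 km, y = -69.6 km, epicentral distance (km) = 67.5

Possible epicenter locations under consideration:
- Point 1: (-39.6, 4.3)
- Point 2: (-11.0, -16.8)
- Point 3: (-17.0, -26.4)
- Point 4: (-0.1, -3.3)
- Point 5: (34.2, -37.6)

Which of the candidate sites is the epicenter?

Point 4

For each candidate, compare |candidate − station| to the reported distance:
Point 1: residuals K 18.3, L 28.8, M 23.0 → max 28.8 km
Point 2: residuals K 16.9, L 3.3, M 9.7 → max 16.9 km
Point 3: residuals K 28.2, L 8.5, M 15.1 → max 28.2 km
Point 4: residuals K 0.0, L 0.0, M 0.0 → max 0.0 km
Point 5: residuals K 28.1, L 48.5, M 28.9 → max 48.5 km
Only Point 4 has all residuals ≈ 0.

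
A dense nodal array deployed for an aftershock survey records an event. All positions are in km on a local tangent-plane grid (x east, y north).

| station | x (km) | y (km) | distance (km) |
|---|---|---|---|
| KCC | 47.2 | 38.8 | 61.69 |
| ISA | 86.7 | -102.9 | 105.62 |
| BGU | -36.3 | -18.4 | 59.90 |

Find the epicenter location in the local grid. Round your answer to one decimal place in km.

x ≈ 23.6 km, y ≈ -18.2 km

Circle about each station: (x − 47.2)² + (y − 38.8)² = 61.69²; (x − 86.7)² + (y + 102.9)² = 105.62²; (x + 36.3)² + (y + 18.4)² = 59.90².
Subtracting the KCC equation from the ISA and BGU equations removes the quadratic terms:
79.0 x − 283.4 y = 7022.09
-167.0 x − 114.4 y = -1859.38
Solving the 2×2 system: x ≈ 23.6, y ≈ -18.2 km.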